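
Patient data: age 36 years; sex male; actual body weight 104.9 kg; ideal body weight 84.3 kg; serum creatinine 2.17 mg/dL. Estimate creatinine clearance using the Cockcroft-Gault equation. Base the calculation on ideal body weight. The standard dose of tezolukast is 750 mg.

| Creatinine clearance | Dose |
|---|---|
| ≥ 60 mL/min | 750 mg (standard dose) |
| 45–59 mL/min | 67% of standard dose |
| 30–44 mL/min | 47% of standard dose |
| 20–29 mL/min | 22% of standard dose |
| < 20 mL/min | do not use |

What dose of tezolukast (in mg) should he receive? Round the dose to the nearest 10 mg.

CrCl = (140 − 36) × 84.3 / (72 × 2.17) = 8767.2 / 156.24 ≈ 56.1 mL/min
CrCl ≈ 56 mL/min → bracket 45–59 mL/min.
67% of 750 mg = 502.5 mg → 500 mg

500 mg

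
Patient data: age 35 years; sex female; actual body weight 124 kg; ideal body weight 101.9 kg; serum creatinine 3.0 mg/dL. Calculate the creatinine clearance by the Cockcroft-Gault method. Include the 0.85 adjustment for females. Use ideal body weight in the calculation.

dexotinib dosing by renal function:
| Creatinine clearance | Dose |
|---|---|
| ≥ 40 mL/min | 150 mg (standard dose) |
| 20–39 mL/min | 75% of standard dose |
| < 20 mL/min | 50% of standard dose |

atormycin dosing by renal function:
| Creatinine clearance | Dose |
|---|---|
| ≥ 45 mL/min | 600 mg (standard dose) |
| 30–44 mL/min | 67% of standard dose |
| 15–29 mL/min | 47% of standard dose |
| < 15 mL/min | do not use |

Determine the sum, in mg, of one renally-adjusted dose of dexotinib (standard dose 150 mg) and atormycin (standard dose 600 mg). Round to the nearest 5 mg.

CrCl = (140 − 35) × 101.9 / (72 × 3) × 0.85 = 10699.5 / 216.00 × 0.85 ≈ 42.1 mL/min
CrCl ≈ 42 mL/min.
dexotinib: ≥ 40 mL/min → 100% of 150 mg = 150 mg.
atormycin: 30–44 mL/min → 67% of 600 mg = 402 mg.
Total = 150 + 402 = 552 mg.

550 mg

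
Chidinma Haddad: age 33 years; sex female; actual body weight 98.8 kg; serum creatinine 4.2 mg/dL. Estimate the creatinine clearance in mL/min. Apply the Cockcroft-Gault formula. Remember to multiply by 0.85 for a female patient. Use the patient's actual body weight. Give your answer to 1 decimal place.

29.7 mL/min

CrCl = (140 − 33) × 98.8 / (72 × 4.2) × 0.85 = 10571.6 / 302.40 × 0.85 ≈ 29.7 mL/min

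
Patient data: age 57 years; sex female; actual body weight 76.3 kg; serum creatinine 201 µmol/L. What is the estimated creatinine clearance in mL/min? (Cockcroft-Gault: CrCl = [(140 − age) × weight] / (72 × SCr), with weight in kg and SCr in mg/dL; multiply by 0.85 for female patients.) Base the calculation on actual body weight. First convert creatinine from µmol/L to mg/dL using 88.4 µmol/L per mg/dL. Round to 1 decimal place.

SCr = 201 / 88.4 = 2.274 mg/dL
CrCl = (140 − 57) × 76.3 / (72 × 2.274) × 0.85 = 6332.9 / 163.73 × 0.85 ≈ 32.9 mL/min

32.9 mL/min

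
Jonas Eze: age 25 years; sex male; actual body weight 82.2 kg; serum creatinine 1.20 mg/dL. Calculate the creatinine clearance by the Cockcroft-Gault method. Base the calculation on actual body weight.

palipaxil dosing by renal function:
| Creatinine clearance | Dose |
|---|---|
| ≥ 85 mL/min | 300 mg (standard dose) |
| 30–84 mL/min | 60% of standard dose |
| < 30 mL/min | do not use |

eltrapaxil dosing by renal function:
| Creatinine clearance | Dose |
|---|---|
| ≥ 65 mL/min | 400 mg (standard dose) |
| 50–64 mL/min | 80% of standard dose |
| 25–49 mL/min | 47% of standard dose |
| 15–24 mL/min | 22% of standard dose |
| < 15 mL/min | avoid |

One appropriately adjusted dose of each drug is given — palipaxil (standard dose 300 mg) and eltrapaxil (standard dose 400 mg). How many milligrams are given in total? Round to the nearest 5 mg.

CrCl = (140 − 25) × 82.2 / (72 × 1.2) = 9453.0 / 86.40 ≈ 109.4 mL/min
CrCl ≈ 109 mL/min.
palipaxil: ≥ 85 mL/min → 100% of 300 mg = 300 mg.
eltrapaxil: ≥ 65 mL/min → 100% of 400 mg = 400 mg.
Total = 300 + 400 = 700 mg.

700 mg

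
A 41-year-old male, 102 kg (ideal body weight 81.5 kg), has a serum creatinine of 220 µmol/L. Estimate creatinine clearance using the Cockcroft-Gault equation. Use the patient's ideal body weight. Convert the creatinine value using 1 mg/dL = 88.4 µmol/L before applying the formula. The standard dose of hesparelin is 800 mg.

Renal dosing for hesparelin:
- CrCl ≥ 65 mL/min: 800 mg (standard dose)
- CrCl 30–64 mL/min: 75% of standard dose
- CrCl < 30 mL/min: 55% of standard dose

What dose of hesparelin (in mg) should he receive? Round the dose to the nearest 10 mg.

600 mg

SCr = 220 / 88.4 = 2.489 mg/dL
CrCl = (140 − 41) × 81.5 / (72 × 2.489) = 8068.5 / 179.21 ≈ 45.0 mL/min
CrCl ≈ 45 mL/min → bracket 30–64 mL/min.
75% of 800 mg = 600 mg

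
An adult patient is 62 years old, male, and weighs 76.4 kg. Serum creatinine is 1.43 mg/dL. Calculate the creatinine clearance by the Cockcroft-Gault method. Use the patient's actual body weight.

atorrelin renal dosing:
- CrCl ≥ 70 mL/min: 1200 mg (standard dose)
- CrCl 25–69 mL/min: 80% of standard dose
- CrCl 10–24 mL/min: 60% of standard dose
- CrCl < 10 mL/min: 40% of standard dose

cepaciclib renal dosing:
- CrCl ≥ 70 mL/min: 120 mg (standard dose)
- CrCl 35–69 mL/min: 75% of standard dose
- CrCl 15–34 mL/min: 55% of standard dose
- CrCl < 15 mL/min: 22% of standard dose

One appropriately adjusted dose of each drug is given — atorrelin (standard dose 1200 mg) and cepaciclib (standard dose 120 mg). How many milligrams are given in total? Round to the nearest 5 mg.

CrCl = (140 − 62) × 76.4 / (72 × 1.43) = 5959.2 / 102.96 ≈ 57.9 mL/min
CrCl ≈ 58 mL/min.
atorrelin: 25–69 mL/min → 80% of 1200 mg = 960 mg.
cepaciclib: 35–69 mL/min → 75% of 120 mg = 90 mg.
Total = 960 + 90 = 1050 mg.

1050 mg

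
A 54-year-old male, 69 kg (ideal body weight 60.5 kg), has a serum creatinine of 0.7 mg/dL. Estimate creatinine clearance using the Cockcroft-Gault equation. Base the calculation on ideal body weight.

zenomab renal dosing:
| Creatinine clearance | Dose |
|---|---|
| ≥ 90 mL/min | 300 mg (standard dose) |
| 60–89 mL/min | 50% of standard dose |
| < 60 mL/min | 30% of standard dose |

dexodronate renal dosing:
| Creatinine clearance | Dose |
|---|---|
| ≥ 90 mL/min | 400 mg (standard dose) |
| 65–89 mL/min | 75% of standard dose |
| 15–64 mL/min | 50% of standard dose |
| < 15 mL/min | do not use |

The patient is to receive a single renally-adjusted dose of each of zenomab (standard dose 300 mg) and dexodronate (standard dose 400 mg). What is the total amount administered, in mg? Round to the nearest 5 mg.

700 mg

CrCl = (140 − 54) × 60.5 / (72 × 0.7) = 5203.0 / 50.40 ≈ 103.2 mL/min
CrCl ≈ 103 mL/min.
zenomab: ≥ 90 mL/min → 100% of 300 mg = 300 mg.
dexodronate: ≥ 90 mL/min → 100% of 400 mg = 400 mg.
Total = 300 + 400 = 700 mg.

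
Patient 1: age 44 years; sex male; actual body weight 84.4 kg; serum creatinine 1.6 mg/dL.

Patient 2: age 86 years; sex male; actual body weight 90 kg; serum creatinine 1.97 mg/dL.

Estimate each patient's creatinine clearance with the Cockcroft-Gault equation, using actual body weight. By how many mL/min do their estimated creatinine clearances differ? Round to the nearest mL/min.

Patient 1: CrCl = (140 − 44) × 84.4 / (72 × 1.6) = 8102.4 / 115.20 ≈ 70.3 mL/min
Patient 2: CrCl = (140 − 86) × 90 / (72 × 1.97) = 4860.0 / 141.84 ≈ 34.3 mL/min
|70.3 − 34.3| = 36.0 mL/min

36 mL/min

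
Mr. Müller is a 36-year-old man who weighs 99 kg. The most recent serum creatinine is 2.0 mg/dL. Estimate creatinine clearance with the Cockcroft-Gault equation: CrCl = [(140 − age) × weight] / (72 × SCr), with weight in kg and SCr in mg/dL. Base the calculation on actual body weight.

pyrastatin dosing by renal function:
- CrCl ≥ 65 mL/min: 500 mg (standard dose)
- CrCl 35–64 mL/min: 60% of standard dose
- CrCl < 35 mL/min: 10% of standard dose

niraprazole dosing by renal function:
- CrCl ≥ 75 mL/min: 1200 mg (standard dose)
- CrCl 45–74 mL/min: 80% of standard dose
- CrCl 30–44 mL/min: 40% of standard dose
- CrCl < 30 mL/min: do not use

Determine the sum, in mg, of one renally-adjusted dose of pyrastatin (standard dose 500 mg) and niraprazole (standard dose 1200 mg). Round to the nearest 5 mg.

1460 mg

CrCl = (140 − 36) × 99 / (72 × 2) = 10296.0 / 144.00 ≈ 71.5 mL/min
CrCl ≈ 72 mL/min.
pyrastatin: ≥ 65 mL/min → 100% of 500 mg = 500 mg.
niraprazole: 45–74 mL/min → 80% of 1200 mg = 960 mg.
Total = 500 + 960 = 1460 mg.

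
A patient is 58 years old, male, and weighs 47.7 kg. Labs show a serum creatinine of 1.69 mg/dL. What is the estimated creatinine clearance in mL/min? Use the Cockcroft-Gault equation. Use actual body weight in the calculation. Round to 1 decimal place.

CrCl = (140 − 58) × 47.7 / (72 × 1.69) = 3911.4 / 121.68 ≈ 32.1 mL/min

32.1 mL/min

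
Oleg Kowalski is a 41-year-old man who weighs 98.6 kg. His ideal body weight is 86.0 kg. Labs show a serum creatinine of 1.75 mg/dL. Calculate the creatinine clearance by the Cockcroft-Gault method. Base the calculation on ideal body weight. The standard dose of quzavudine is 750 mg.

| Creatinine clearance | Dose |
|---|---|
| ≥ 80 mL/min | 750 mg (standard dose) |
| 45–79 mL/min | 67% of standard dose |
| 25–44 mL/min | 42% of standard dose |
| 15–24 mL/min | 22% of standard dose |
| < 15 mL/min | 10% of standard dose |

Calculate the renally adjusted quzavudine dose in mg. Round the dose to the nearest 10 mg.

CrCl = (140 − 41) × 86 / (72 × 1.75) = 8514.0 / 126.00 ≈ 67.6 mL/min
CrCl ≈ 68 mL/min → bracket 45–79 mL/min.
67% of 750 mg = 502.5 mg → 500 mg

500 mg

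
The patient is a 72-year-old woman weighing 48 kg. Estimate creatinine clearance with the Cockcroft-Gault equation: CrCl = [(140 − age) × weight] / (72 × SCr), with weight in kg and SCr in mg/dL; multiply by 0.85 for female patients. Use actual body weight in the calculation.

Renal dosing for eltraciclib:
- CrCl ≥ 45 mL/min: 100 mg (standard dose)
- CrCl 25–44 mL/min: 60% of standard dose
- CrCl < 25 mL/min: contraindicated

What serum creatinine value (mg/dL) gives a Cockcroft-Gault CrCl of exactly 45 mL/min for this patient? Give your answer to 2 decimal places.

Standard dose requires CrCl ≥ 45 mL/min.
Set (140 − 72) × 48 × 0.85 / (72 × SCr) = 45
SCr = (140 − 72) × 48 × 0.85 / (72 × 45) = 0.856 mg/dL

0.86 mg/dL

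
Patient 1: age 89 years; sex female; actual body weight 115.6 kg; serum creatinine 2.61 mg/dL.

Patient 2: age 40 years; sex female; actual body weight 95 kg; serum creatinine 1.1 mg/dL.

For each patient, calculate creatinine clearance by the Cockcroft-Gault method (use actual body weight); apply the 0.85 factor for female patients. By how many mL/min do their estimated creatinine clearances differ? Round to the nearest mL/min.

75 mL/min

Patient 1: CrCl = (140 − 89) × 115.6 / (72 × 2.61) × 0.85 = 5895.6 / 187.92 × 0.85 ≈ 26.7 mL/min
Patient 2: CrCl = (140 − 40) × 95 / (72 × 1.1) × 0.85 = 9500.0 / 79.20 × 0.85 ≈ 102.0 mL/min
|26.7 − 102.0| = 75.3 mL/min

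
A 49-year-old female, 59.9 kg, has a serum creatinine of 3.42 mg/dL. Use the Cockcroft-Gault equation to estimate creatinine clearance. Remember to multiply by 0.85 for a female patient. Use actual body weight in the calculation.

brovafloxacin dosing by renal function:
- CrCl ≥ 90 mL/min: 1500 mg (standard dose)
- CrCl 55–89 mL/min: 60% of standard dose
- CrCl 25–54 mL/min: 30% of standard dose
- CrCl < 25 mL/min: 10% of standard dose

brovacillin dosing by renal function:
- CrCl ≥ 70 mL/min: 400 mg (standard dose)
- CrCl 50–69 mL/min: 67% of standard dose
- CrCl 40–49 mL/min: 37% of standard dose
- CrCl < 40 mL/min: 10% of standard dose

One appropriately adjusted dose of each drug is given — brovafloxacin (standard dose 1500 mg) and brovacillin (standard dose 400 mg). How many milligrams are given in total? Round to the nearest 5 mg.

CrCl = (140 − 49) × 59.9 / (72 × 3.42) × 0.85 = 5450.9 / 246.24 × 0.85 ≈ 18.8 mL/min
CrCl ≈ 19 mL/min.
brovafloxacin: < 25 mL/min → 10% of 1500 mg = 150 mg.
brovacillin: < 40 mL/min → 10% of 400 mg = 40 mg.
Total = 150 + 40 = 190 mg.

190 mg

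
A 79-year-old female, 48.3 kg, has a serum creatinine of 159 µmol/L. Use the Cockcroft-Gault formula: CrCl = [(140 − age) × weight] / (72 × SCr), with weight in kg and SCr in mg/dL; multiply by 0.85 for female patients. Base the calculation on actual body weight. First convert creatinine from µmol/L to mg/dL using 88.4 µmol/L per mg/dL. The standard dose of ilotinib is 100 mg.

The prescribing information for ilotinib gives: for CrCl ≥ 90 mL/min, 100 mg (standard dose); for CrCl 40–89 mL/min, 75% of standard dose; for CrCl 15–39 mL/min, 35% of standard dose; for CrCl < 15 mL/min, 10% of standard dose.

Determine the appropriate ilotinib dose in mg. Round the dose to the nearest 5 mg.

SCr = 159 / 88.4 = 1.799 mg/dL
CrCl = (140 − 79) × 48.3 / (72 × 1.799) × 0.85 = 2946.3 / 129.53 × 0.85 ≈ 19.3 mL/min
CrCl ≈ 19 mL/min → bracket 15–39 mL/min.
35% of 100 mg = 35 mg

35 mg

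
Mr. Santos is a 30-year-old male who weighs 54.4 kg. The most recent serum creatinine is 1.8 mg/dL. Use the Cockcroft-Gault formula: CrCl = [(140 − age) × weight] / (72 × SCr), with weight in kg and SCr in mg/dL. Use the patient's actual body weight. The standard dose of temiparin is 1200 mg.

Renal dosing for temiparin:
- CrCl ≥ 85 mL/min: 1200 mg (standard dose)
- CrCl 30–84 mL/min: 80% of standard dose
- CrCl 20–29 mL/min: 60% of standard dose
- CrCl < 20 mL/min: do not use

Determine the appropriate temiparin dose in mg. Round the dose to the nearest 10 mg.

960 mg

CrCl = (140 − 30) × 54.4 / (72 × 1.8) = 5984.0 / 129.60 ≈ 46.2 mL/min
CrCl ≈ 46 mL/min → bracket 30–84 mL/min.
80% of 1200 mg = 960 mg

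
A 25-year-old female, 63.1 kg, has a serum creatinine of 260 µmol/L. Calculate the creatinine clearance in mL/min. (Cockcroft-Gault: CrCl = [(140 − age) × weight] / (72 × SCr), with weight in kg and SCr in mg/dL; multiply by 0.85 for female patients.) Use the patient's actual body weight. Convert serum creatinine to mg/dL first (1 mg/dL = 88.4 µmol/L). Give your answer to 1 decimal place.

SCr = 260 / 88.4 = 2.941 mg/dL
CrCl = (140 − 25) × 63.1 / (72 × 2.941) × 0.85 = 7256.5 / 211.75 × 0.85 ≈ 29.1 mL/min

29.1 mL/min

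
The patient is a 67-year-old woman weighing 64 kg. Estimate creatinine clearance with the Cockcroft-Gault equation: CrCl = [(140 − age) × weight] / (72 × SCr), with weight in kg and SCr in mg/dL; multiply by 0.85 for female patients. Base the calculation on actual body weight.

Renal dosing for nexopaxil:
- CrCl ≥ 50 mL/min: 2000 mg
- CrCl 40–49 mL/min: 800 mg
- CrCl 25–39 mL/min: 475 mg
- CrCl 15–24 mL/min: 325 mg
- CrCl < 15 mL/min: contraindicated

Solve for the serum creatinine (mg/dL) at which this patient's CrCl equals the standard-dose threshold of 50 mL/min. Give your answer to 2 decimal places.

1.10 mg/dL

Standard dose requires CrCl ≥ 50 mL/min.
Set (140 − 67) × 64 × 0.85 / (72 × SCr) = 50
SCr = (140 − 67) × 64 × 0.85 / (72 × 50) = 1.103 mg/dL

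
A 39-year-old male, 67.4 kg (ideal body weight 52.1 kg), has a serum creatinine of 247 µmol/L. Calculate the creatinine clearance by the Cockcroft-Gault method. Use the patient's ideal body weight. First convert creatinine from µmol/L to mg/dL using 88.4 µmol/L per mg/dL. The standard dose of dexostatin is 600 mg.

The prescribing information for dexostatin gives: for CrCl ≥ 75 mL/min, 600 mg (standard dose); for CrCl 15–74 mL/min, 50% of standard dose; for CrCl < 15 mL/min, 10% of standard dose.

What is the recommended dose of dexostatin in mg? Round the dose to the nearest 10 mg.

300 mg

SCr = 247 / 88.4 = 2.794 mg/dL
CrCl = (140 − 39) × 52.1 / (72 × 2.794) = 5262.1 / 201.17 ≈ 26.2 mL/min
CrCl ≈ 26 mL/min → bracket 15–74 mL/min.
50% of 600 mg = 300 mg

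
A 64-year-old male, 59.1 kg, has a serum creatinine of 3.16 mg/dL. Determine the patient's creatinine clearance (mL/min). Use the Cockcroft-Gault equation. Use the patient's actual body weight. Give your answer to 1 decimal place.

19.7 mL/min

CrCl = (140 − 64) × 59.1 / (72 × 3.16) = 4491.6 / 227.52 ≈ 19.7 mL/min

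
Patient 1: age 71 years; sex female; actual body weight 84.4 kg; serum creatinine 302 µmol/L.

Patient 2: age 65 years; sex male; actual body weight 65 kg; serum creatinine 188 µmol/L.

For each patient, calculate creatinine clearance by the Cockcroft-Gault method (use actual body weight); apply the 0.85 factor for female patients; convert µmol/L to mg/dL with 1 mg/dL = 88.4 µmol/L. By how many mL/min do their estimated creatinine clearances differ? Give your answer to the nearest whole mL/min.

Patient 1: SCr = 302 / 88.4 = 3.416 mg/dL
Patient 1: CrCl = (140 − 71) × 84.4 / (72 × 3.416) × 0.85 = 5823.6 / 245.95 × 0.85 ≈ 20.1 mL/min
Patient 2: SCr = 188 / 88.4 = 2.127 mg/dL
Patient 2: CrCl = (140 − 65) × 65 / (72 × 2.127) = 4875.0 / 153.14 ≈ 31.8 mL/min
|20.1 − 31.8| = 11.7 mL/min

12 mL/min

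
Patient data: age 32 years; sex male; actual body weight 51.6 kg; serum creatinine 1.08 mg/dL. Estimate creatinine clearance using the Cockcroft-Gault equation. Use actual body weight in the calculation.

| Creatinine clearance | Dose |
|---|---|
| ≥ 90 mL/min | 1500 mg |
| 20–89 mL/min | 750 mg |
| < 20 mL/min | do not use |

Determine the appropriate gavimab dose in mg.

750 mg

CrCl = (140 − 32) × 51.6 / (72 × 1.08) = 5572.8 / 77.76 ≈ 71.7 mL/min
CrCl ≈ 72 mL/min → bracket 20–89 mL/min.
Dose for this bracket: 750 mg.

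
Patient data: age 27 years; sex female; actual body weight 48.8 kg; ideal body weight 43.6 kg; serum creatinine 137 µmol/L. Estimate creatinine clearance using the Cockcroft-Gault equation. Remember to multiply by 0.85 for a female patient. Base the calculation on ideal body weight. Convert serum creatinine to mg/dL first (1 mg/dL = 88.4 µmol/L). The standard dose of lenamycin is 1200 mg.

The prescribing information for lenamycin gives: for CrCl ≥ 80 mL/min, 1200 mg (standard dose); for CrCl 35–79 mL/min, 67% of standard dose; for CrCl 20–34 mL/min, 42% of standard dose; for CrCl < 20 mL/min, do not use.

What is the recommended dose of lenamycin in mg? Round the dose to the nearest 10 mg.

SCr = 137 / 88.4 = 1.55 mg/dL
CrCl = (140 − 27) × 43.6 / (72 × 1.55) × 0.85 = 4926.8 / 111.60 × 0.85 ≈ 37.5 mL/min
CrCl ≈ 38 mL/min → bracket 35–79 mL/min.
67% of 1200 mg = 804 mg → 800 mg

800 mg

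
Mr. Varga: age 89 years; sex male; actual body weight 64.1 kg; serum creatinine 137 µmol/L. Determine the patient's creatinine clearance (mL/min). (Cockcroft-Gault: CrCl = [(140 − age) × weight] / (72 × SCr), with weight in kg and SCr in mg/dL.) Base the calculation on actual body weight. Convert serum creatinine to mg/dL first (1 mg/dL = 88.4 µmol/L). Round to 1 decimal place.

29.3 mL/min

SCr = 137 / 88.4 = 1.55 mg/dL
CrCl = (140 − 89) × 64.1 / (72 × 1.55) = 3269.1 / 111.60 ≈ 29.3 mL/min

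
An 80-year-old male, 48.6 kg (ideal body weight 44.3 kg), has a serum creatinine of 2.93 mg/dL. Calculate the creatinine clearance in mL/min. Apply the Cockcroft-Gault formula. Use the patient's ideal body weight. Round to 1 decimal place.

CrCl = (140 − 80) × 44.3 / (72 × 2.93) = 2658.0 / 210.96 ≈ 12.6 mL/min

12.6 mL/min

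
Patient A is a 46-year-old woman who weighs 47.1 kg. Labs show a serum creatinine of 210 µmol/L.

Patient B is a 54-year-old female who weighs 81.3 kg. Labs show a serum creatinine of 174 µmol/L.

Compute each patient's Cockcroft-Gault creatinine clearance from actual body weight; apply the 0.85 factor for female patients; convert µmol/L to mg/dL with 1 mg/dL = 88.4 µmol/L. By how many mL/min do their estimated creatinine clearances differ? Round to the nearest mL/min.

20 mL/min

Patient A: SCr = 210 / 88.4 = 2.376 mg/dL
Patient A: CrCl = (140 − 46) × 47.1 / (72 × 2.376) × 0.85 = 4427.4 / 171.07 × 0.85 ≈ 22.0 mL/min
Patient B: SCr = 174 / 88.4 = 1.968 mg/dL
Patient B: CrCl = (140 − 54) × 81.3 / (72 × 1.968) × 0.85 = 6991.8 / 141.70 × 0.85 ≈ 41.9 mL/min
|22.0 − 41.9| = 19.9 mL/min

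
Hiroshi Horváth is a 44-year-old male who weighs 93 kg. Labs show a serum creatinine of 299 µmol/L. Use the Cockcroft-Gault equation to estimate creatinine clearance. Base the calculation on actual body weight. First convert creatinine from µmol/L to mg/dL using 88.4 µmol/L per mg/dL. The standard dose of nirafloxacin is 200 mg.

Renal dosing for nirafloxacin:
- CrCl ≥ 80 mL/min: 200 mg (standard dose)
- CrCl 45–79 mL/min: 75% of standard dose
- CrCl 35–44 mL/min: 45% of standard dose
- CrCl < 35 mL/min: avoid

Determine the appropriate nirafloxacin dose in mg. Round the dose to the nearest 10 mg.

SCr = 299 / 88.4 = 3.382 mg/dL
CrCl = (140 − 44) × 93 / (72 × 3.382) = 8928.0 / 243.50 ≈ 36.7 mL/min
CrCl ≈ 37 mL/min → bracket 35–44 mL/min.
45% of 200 mg = 90 mg

90 mg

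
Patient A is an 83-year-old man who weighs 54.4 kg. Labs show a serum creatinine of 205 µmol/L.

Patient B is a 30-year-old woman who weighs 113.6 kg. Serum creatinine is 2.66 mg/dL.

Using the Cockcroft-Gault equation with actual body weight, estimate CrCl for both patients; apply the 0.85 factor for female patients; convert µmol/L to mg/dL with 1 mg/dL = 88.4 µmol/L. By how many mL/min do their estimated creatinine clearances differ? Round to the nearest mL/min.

Patient A: SCr = 205 / 88.4 = 2.319 mg/dL
Patient A: CrCl = (140 − 83) × 54.4 / (72 × 2.319) = 3100.8 / 166.97 ≈ 18.6 mL/min
Patient B: CrCl = (140 − 30) × 113.6 / (72 × 2.66) × 0.85 = 12496.0 / 191.52 × 0.85 ≈ 55.5 mL/min
|18.6 − 55.5| = 36.9 mL/min

37 mL/min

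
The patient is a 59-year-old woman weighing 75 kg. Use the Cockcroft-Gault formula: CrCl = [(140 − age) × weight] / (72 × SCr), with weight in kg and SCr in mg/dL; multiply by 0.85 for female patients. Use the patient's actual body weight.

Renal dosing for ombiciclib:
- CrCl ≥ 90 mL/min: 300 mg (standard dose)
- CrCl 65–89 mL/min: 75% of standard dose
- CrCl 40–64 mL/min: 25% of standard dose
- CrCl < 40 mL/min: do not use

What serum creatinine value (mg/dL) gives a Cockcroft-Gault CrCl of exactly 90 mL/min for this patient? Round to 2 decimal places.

0.80 mg/dL

Standard dose requires CrCl ≥ 90 mL/min.
Set (140 − 59) × 75 × 0.85 / (72 × SCr) = 90
SCr = (140 − 59) × 75 × 0.85 / (72 × 90) = 0.797 mg/dL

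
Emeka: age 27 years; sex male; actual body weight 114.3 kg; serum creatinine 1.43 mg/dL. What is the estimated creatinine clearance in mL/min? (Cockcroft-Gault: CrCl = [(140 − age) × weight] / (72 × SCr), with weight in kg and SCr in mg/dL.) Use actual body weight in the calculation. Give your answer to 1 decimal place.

CrCl = (140 − 27) × 114.3 / (72 × 1.43) = 12915.9 / 102.96 ≈ 125.4 mL/min

125.4 mL/min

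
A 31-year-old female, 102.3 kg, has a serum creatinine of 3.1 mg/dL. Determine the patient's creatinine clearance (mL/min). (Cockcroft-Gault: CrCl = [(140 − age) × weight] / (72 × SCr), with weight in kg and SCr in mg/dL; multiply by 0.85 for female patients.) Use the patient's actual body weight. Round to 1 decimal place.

CrCl = (140 − 31) × 102.3 / (72 × 3.1) × 0.85 = 11150.7 / 223.20 × 0.85 ≈ 42.5 mL/min

42.5 mL/min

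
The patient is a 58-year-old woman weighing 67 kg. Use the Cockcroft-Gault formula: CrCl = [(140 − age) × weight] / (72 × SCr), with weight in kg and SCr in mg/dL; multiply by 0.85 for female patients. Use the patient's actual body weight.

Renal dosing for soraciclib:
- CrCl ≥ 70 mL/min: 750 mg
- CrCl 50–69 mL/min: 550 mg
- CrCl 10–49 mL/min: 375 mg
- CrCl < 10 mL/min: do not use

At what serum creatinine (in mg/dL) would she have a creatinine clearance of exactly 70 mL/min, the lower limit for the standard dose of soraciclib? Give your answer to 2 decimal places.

Standard dose requires CrCl ≥ 70 mL/min.
Set (140 − 58) × 67 × 0.85 / (72 × SCr) = 70
SCr = (140 − 58) × 67 × 0.85 / (72 × 70) = 0.927 mg/dL

0.93 mg/dL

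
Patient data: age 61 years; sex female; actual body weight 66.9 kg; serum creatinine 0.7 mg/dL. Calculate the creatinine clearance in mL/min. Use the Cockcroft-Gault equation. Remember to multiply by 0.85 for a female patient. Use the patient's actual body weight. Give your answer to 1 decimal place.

CrCl = (140 − 61) × 66.9 / (72 × 0.7) × 0.85 = 5285.1 / 50.40 × 0.85 ≈ 89.1 mL/min

89.1 mL/min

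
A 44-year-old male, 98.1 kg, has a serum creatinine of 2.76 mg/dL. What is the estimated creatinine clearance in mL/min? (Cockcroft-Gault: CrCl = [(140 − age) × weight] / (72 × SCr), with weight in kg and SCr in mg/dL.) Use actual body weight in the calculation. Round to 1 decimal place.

CrCl = (140 − 44) × 98.1 / (72 × 2.76) = 9417.6 / 198.72 ≈ 47.4 mL/min

47.4 mL/min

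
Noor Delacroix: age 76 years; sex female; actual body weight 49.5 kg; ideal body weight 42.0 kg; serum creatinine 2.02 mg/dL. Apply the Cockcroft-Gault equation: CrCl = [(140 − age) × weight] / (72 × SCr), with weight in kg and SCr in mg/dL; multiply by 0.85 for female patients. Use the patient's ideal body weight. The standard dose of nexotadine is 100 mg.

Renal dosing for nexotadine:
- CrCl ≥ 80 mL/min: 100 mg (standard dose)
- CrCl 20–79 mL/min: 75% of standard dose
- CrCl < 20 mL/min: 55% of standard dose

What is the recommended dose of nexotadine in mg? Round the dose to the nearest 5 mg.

CrCl = (140 − 76) × 42 / (72 × 2.02) × 0.85 = 2688.0 / 145.44 × 0.85 ≈ 15.7 mL/min
CrCl ≈ 16 mL/min → bracket < 20 mL/min.
55% of 100 mg = 55 mg

55 mg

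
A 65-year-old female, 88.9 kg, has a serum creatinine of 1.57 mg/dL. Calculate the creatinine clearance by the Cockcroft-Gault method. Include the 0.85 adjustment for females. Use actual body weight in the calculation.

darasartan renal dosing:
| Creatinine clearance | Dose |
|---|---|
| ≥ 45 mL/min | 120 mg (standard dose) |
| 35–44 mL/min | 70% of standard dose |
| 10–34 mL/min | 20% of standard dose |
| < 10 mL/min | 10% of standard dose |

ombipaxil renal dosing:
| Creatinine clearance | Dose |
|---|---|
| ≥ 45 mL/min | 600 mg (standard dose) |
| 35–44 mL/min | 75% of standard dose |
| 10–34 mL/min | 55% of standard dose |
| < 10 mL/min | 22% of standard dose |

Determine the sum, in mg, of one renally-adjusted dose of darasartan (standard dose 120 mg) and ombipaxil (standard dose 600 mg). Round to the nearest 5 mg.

720 mg

CrCl = (140 − 65) × 88.9 / (72 × 1.57) × 0.85 = 6667.5 / 113.04 × 0.85 ≈ 50.1 mL/min
CrCl ≈ 50 mL/min.
darasartan: ≥ 45 mL/min → 100% of 120 mg = 120 mg.
ombipaxil: ≥ 45 mL/min → 100% of 600 mg = 600 mg.
Total = 120 + 600 = 720 mg.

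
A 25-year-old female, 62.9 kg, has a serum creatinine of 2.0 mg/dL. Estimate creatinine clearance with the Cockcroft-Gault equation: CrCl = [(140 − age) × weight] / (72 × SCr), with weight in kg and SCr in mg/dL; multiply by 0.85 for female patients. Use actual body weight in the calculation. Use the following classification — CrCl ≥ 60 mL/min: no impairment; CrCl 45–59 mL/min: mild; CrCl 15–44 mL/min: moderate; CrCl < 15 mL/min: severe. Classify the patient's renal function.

CrCl = (140 − 25) × 62.9 / (72 × 2) × 0.85 = 7233.5 / 144.00 × 0.85 ≈ 42.7 mL/min
43 mL/min falls in the 'moderate' range.

moderate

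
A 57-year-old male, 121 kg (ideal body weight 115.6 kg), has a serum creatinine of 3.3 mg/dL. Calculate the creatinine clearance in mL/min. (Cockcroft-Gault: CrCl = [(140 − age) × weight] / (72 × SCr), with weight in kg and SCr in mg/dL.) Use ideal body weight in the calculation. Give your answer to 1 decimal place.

40.4 mL/min

CrCl = (140 − 57) × 115.6 / (72 × 3.3) = 9594.8 / 237.60 ≈ 40.4 mL/min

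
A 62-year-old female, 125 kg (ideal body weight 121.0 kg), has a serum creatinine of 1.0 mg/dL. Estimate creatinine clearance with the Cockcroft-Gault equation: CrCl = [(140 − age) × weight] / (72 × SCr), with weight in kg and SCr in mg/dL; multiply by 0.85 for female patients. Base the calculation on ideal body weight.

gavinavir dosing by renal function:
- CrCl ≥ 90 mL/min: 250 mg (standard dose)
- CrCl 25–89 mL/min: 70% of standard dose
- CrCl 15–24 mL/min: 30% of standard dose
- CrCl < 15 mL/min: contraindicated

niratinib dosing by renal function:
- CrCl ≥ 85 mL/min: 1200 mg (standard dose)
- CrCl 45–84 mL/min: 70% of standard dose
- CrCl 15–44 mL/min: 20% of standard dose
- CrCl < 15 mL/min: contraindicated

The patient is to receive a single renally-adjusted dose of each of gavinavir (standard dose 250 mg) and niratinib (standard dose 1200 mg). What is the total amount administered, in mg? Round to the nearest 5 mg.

1450 mg

CrCl = (140 − 62) × 121 / (72 × 1) × 0.85 = 9438.0 / 72.00 × 0.85 ≈ 111.4 mL/min
CrCl ≈ 111 mL/min.
gavinavir: ≥ 90 mL/min → 100% of 250 mg = 250 mg.
niratinib: ≥ 85 mL/min → 100% of 1200 mg = 1200 mg.
Total = 250 + 1200 = 1450 mg.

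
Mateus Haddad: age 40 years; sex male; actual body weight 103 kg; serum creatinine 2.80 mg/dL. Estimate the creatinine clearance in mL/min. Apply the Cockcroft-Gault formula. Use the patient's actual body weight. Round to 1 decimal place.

CrCl = (140 − 40) × 103 / (72 × 2.8) = 10300.0 / 201.60 ≈ 51.1 mL/min

51.1 mL/min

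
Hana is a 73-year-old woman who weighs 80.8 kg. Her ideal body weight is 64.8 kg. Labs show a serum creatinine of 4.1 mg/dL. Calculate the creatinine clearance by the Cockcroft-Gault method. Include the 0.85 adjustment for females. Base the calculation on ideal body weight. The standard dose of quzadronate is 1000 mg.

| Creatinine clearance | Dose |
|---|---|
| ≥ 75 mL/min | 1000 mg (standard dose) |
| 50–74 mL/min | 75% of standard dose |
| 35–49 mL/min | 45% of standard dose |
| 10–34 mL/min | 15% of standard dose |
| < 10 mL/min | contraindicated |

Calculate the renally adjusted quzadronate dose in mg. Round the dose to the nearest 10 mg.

CrCl = (140 − 73) × 64.8 / (72 × 4.1) × 0.85 = 4341.6 / 295.20 × 0.85 ≈ 12.5 mL/min
CrCl ≈ 13 mL/min → bracket 10–34 mL/min.
15% of 1000 mg = 150 mg

150 mg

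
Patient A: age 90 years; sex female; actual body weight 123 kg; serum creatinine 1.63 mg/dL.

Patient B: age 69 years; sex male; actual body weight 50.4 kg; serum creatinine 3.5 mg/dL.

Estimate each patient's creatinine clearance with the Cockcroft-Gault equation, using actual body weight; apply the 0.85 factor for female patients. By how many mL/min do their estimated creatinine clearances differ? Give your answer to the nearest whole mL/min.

30 mL/min

Patient A: CrCl = (140 − 90) × 123 / (72 × 1.63) × 0.85 = 6150.0 / 117.36 × 0.85 ≈ 44.5 mL/min
Patient B: CrCl = (140 − 69) × 50.4 / (72 × 3.5) = 3578.4 / 252.00 ≈ 14.2 mL/min
|44.5 − 14.2| = 30.3 mL/min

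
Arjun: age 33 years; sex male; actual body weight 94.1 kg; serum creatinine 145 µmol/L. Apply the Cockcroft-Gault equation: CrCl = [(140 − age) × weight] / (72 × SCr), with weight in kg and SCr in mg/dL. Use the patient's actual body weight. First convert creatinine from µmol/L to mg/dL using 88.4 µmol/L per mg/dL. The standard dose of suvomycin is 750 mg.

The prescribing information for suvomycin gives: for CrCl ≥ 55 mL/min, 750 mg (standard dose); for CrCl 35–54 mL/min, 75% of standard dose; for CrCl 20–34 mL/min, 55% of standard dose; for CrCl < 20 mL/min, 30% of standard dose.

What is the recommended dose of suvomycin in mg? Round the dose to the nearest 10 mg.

SCr = 145 / 88.4 = 1.64 mg/dL
CrCl = (140 − 33) × 94.1 / (72 × 1.64) = 10068.7 / 118.08 ≈ 85.3 mL/min
CrCl ≈ 85 mL/min → bracket ≥ 55 mL/min.
100% of 750 mg = 750 mg

750 mg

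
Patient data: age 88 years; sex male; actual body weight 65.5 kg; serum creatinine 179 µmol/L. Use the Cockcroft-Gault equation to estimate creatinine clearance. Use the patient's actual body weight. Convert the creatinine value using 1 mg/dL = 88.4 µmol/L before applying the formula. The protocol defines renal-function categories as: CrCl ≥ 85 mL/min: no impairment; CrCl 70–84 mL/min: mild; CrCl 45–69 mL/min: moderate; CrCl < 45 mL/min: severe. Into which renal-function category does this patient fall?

SCr = 179 / 88.4 = 2.025 mg/dL
CrCl = (140 − 88) × 65.5 / (72 × 2.025) = 3406.0 / 145.80 ≈ 23.4 mL/min
23 mL/min falls in the 'severe' range.

severe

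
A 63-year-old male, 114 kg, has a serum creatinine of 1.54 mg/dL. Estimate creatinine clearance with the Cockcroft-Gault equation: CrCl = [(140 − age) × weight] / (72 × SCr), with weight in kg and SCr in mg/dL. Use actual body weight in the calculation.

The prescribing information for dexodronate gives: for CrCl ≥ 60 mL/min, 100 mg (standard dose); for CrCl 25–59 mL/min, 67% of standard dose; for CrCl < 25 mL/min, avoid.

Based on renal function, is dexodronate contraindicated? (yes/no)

no

CrCl = (140 − 63) × 114 / (72 × 1.54) = 8778.0 / 110.88 ≈ 79.2 mL/min
CrCl ≈ 79 mL/min, which is ≥ 25 mL/min.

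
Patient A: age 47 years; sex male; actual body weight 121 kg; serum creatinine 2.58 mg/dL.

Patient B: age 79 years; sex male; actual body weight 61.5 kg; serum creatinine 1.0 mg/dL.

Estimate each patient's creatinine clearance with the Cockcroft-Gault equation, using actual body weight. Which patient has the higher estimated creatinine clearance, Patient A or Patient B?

Patient A: CrCl = (140 − 47) × 121 / (72 × 2.58) = 11253.0 / 185.76 ≈ 60.6 mL/min
Patient B: CrCl = (140 − 79) × 61.5 / (72 × 1) = 3751.5 / 72.00 ≈ 52.1 mL/min
60.6 vs 52.1 mL/min → Patient A is higher.

Patient A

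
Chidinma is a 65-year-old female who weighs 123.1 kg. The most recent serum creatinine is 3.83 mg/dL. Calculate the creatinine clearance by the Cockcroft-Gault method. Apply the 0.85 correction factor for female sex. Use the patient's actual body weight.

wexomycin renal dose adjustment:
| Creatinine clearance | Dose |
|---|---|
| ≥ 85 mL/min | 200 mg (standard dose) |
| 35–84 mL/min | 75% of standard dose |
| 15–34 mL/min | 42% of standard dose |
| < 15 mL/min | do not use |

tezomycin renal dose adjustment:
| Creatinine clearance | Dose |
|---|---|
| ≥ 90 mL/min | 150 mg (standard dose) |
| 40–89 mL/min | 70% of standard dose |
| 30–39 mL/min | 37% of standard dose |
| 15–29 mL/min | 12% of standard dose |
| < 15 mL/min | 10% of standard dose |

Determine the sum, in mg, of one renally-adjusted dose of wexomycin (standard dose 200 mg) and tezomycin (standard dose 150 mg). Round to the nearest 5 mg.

CrCl = (140 − 65) × 123.1 / (72 × 3.83) × 0.85 = 9232.5 / 275.76 × 0.85 ≈ 28.5 mL/min
CrCl ≈ 28 mL/min.
wexomycin: 15–34 mL/min → 42% of 200 mg = 84 mg.
tezomycin: 15–29 mL/min → 12% of 150 mg = 18 mg.
Total = 84 + 18 = 102 mg.

100 mg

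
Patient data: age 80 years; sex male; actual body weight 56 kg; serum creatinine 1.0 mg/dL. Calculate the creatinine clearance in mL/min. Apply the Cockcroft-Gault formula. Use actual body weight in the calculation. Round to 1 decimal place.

46.7 mL/min

CrCl = (140 − 80) × 56 / (72 × 1) = 3360.0 / 72.00 ≈ 46.7 mL/min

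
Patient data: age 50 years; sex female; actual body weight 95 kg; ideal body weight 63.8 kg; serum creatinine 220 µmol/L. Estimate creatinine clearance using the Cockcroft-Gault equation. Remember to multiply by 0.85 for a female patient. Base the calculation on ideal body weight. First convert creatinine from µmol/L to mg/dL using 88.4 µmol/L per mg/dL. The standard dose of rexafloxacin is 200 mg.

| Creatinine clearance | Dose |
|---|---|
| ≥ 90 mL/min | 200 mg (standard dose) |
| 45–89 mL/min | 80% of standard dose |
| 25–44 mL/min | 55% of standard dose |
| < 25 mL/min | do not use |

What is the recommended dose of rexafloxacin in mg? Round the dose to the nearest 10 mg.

SCr = 220 / 88.4 = 2.489 mg/dL
CrCl = (140 − 50) × 63.8 / (72 × 2.489) × 0.85 = 5742.0 / 179.21 × 0.85 ≈ 27.2 mL/min
CrCl ≈ 27 mL/min → bracket 25–44 mL/min.
55% of 200 mg = 110 mg

110 mg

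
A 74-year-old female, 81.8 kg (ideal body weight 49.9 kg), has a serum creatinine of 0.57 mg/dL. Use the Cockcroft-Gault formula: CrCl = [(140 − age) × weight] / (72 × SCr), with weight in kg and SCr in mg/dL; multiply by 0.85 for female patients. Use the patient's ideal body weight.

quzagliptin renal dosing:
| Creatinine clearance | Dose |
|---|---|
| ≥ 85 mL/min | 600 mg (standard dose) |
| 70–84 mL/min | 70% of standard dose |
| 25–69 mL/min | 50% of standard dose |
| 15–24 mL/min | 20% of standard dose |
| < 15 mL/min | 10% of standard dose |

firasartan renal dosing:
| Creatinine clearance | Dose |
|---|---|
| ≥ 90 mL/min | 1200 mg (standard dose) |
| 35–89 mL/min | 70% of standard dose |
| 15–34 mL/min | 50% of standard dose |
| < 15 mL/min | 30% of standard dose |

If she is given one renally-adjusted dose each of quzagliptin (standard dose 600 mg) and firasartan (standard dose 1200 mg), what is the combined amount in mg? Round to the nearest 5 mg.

CrCl = (140 − 74) × 49.9 / (72 × 0.57) × 0.85 = 3293.4 / 41.04 × 0.85 ≈ 68.2 mL/min
CrCl ≈ 68 mL/min.
quzagliptin: 25–69 mL/min → 50% of 600 mg = 300 mg.
firasartan: 35–89 mL/min → 70% of 1200 mg = 840 mg.
Total = 300 + 840 = 1140 mg.

1140 mg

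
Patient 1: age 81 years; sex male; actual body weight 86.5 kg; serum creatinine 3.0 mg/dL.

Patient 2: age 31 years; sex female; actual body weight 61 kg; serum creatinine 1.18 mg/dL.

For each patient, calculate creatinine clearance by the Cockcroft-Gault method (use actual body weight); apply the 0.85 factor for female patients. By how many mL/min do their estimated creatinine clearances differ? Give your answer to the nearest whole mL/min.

Patient 1: CrCl = (140 − 81) × 86.5 / (72 × 3) = 5103.5 / 216.00 ≈ 23.6 mL/min
Patient 2: CrCl = (140 − 31) × 61 / (72 × 1.18) × 0.85 = 6649.0 / 84.96 × 0.85 ≈ 66.5 mL/min
|23.6 − 66.5| = 42.9 mL/min

43 mL/min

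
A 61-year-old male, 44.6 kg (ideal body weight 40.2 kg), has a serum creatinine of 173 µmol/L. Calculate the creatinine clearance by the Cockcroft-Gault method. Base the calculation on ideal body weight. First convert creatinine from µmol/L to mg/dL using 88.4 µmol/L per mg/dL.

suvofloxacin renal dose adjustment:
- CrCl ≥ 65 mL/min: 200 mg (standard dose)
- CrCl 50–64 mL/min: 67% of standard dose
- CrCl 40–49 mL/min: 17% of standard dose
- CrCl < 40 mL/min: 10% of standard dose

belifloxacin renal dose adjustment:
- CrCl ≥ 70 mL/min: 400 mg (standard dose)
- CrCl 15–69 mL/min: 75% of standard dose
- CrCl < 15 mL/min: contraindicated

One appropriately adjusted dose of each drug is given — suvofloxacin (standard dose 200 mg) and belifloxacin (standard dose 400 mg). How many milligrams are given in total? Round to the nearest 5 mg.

320 mg

SCr = 173 / 88.4 = 1.957 mg/dL
CrCl = (140 − 61) × 40.2 / (72 × 1.957) = 3175.8 / 140.90 ≈ 22.5 mL/min
CrCl ≈ 23 mL/min.
suvofloxacin: < 40 mL/min → 10% of 200 mg = 20 mg.
belifloxacin: 15–69 mL/min → 75% of 400 mg = 300 mg.
Total = 20 + 300 = 320 mg.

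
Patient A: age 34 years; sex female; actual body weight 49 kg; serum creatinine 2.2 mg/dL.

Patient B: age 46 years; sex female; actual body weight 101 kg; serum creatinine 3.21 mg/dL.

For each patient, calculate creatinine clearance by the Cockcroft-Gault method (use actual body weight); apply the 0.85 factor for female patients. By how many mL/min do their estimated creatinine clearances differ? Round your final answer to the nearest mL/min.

7 mL/min

Patient A: CrCl = (140 − 34) × 49 / (72 × 2.2) × 0.85 = 5194.0 / 158.40 × 0.85 ≈ 27.9 mL/min
Patient B: CrCl = (140 − 46) × 101 / (72 × 3.21) × 0.85 = 9494.0 / 231.12 × 0.85 ≈ 34.9 mL/min
|27.9 − 34.9| = 7.0 mL/min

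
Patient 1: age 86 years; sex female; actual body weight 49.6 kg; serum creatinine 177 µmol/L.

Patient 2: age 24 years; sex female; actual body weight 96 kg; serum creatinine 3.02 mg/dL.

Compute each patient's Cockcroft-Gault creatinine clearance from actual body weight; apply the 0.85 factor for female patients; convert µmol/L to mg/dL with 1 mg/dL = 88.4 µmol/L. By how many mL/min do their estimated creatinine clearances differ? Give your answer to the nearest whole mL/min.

28 mL/min

Patient 1: SCr = 177 / 88.4 = 2.002 mg/dL
Patient 1: CrCl = (140 − 86) × 49.6 / (72 × 2.002) × 0.85 = 2678.4 / 144.14 × 0.85 ≈ 15.8 mL/min
Patient 2: CrCl = (140 − 24) × 96 / (72 × 3.02) × 0.85 = 11136.0 / 217.44 × 0.85 ≈ 43.5 mL/min
|15.8 − 43.5| = 27.7 mL/min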